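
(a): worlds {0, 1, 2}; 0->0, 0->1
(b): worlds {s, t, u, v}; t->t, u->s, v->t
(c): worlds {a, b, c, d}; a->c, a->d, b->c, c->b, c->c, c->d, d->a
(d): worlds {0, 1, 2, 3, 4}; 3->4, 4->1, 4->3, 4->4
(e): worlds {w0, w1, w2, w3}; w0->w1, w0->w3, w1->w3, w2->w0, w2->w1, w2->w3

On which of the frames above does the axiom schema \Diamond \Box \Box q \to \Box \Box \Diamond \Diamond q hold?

The schema corresponds to a generalized confluence (Geach) condition: \forall x \forall y \forall z ((xRy \wedge x R^2 z) \to \exists w (y R^2 w \wedge z R^2 w)).
(a): fails — 0R0, 0R²1 but no w with 0R²w and 1R²w.
(b): holds.
(c): holds.
(d): fails — 3R4, 3R²1 but no w with 4R²w and 1R²w.
(e): fails — w0Rw1, w0R²w3 but no w with w1R²w and w3R²w.
Valid on: (b), (c).

(b), (c)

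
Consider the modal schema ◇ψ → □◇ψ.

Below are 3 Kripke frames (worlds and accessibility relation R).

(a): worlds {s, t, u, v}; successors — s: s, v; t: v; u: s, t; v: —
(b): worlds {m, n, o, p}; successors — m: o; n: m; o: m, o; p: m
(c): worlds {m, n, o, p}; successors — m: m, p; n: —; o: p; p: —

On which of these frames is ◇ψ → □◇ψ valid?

none

The schema corresponds to the Euclidean property: ∀x ∀y ∀z (Rxy ∧ Rxz → Ryz).
(a): fails — Rsv and Rsv but not Rvv.
(b): fails — Rnm and Rnm but not Rmm.
(c): fails — Rmp and Rmm but not Rpm.
Valid on no frame.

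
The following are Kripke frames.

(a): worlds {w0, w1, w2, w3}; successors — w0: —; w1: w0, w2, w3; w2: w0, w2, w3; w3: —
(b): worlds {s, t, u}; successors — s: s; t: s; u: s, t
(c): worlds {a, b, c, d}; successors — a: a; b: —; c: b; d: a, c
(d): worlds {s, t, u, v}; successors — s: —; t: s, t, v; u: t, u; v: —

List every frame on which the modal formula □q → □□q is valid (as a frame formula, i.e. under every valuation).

The schema corresponds to transitivity: ∀x ∀y ∀z (Rxy ∧ Ryz → Rxz).
(a): ✓.
(b): ✓.
(c): fails — Rdc and Rcb but not Rdb.
(d): fails — Rut and Rtv but not Ruv.
Valid on: (a), (b).

(a), (b)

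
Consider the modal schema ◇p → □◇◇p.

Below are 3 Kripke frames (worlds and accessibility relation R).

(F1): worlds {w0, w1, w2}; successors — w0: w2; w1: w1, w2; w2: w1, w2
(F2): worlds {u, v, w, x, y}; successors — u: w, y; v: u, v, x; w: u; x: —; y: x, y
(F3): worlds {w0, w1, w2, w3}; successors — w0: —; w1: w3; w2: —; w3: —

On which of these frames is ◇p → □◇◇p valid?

(F1)

Frame correspondent (Sahlqvist): ∀x ∀y ∀z ((xRy ∧ xRz) → ∃w (y = w ∧ zR²w)) — i.e. a generalized confluence (Geach) condition.
(F1): ✓.
(F2): fails — uRw, uRy but no t with w=t and yR²t.
(F3): fails — w1Rw3, w1Rw3 but no w with w3=w and w3R²w.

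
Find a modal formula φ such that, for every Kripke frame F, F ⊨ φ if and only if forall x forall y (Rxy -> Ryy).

The condition is shift-reflexivity. The T□ schema □(□q → q) defines it.

□(□q → q)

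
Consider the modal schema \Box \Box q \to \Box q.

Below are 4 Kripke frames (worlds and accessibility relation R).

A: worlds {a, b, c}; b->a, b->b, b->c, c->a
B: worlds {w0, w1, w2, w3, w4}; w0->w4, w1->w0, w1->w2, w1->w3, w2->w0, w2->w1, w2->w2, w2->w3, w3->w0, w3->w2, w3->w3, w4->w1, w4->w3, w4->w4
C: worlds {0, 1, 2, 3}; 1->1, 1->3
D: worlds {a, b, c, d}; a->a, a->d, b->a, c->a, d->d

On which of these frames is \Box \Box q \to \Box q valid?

Frame correspondent (Sahlqvist): \forall x \forall y (Rxy \to \exists z (Rxz \wedge Rzy)) — i.e. density.
A: fails — Rca but no z with Rcz and Rza.
B: ✓.
C: ✓.
D: ✓.

B, C, D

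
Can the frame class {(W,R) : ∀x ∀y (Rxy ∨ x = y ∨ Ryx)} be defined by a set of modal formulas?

Not definable by any modal formula

Modal frame validity is preserved under disjoint unions.
Take 4 disjoint single-world reflexive frames: each is trivially connected, but their disjoint union has 4 worlds with no edge between distinct components, so it is not connected.
So no modal formula (or set of formulas) defines exactly the connected frames.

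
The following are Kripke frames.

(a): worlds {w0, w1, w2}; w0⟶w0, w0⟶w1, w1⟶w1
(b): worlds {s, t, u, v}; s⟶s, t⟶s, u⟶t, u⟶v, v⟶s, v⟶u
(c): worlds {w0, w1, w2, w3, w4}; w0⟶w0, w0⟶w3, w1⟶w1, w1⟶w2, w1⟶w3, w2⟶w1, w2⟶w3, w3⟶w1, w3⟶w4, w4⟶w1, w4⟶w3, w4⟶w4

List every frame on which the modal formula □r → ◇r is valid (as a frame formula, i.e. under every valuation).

This is the axiom for seriality; its first-order frame correspondent is ∀x ∃y Rxy.
(a): fails — world w2 has no successor.
(b): ✓.
(c): ✓.
Valid on: (b), (c).

(b), (c)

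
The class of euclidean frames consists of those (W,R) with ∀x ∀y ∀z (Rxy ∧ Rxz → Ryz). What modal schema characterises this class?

This is the Euclidean property; the standard corresponding axiom is 5: ◇p → □◇p.

◇p → □◇p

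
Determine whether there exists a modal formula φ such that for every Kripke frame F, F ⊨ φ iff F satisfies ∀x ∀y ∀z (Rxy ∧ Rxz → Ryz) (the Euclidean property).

Definable; ◇r → □◇r defines it

This is a Sahlqvist condition; the 5 axiom ◇r → □◇r defines it.
Suppose ◇r→□◇r is valid. Take Rxy, Rxz and set V(r)={y}. Then ◇r at x, so □◇r at x, so ◇r at z, so some w with Rzw has r; w=y, i.e. Rzy. By symmetry of the argument, Ryz.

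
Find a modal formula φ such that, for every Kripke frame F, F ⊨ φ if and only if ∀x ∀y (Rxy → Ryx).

The condition is symmetry. The B schema q → □◇q defines it.
Suppose q→□◇q is valid. Take Rxy and set V(q)={x}. Then q at x, so □◇q at x, so ◇q at y, so some z with Ryz has q; z=x, i.e. Ryx.

q → □◇q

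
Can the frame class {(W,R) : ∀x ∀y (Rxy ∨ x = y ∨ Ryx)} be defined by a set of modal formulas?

Modal frame validity is preserved under disjoint unions.
Take 4 disjoint single-world reflexive frames: each is trivially connected, but their disjoint union has 4 worlds with no edge between distinct components, so it is not connected.
So the class is not modally definable.

No — not modally definable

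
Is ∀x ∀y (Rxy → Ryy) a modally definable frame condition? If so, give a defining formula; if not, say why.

Definable; □(□q → q) defines it

The condition is shift-reflexivity. A defining modal formula is □(□q → q).
Suppose □(□q→q) is valid. Take Rxy and set V(q)={w : Ryw}. Then at y, □q holds; since □(□q→q) at x, □q→q at y, so q at y, i.e. Ryy.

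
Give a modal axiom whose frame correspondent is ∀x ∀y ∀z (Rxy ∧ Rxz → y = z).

A defining formula is ◇s → □s (the CD axiom).

◇s → □s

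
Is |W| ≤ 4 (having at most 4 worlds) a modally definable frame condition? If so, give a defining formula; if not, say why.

No — not modally definable

Modal frame validity is preserved under disjoint unions.
Any modal formula valid on each of 5 disjoint one-world frames is valid on their disjoint union (validity is preserved under disjoint unions). Each one-world frame has |W|=1≤4, but the union has |W|=5.
Hence having at most 4 worlds is not modally definable.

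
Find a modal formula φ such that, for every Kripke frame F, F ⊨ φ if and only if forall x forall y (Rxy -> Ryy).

A defining formula is □(□q → q) (the T□ axiom).

□(□q → q)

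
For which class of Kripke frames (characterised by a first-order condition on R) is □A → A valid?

reflexivity

Suppose □A→A is valid. At any x set V(A)={w : Rxw}. Then □A holds at x, so A holds at x, i.e. Rxx.
Conversely, any frame satisfying ∀x Rxx validates the schema.
Frame condition: ∀x Rxx.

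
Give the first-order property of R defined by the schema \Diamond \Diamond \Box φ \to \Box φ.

\forall x \forall y \forall z ((x R^2 y \wedge xRz) \to \exists w (yRw \wedge z = w))

This is a Sahlqvist (Geach-type) schema ◇^2□^1φ → □^1◇^0φ.
Minimal-valuation argument: fix x; take any y with xR^2y and any z with xR^1z. Set V(φ) to the set of worlds R-reachable from y in exactly 1 step. Then □^1φ holds at y, so the antecedent holds at x; validity forces ◇^0φ at z, giving a w with zR^0w and yR^1w.
First-order correspondent: \forall x \forall y \forall z ((x R^2 y \wedge xRz) \to \exists w (yRw \wedge z = w)).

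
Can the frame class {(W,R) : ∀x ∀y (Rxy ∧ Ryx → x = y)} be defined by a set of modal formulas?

If a class were modally definable it would be closed under surjective bounded morphisms (Goldblatt–Thomason).
The 8-cycle (worlds 0,1,2,3,4,5,6,7 with 0→1→2→3→4→5→6→7→0) is antisymmetric. Sending even-indexed worlds to s and odd-indexed worlds to t is a surjective bounded morphism onto the two-world frame with s↔t, which is not antisymmetric.
Hence antisymmetry is not modally definable.

No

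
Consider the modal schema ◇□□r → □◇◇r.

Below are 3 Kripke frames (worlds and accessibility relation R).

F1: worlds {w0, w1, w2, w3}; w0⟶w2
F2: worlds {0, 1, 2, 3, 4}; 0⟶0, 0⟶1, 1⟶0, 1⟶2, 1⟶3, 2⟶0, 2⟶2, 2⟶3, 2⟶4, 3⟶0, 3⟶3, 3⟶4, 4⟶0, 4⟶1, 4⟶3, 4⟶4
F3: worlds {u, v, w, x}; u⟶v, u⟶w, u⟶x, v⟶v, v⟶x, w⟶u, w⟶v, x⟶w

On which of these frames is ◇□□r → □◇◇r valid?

F2, F3

The schema corresponds to a generalized confluence (Geach) condition: ∀x ∀y ∀z ((xRy ∧ xRz) → ∃w (yR²w ∧ zR²w)).
F1: fails — w0Rw2, w0Rw2 but no w with w2R²w and w2R²w.
F2: satisfies the condition.
F3: satisfies the condition.
Valid on: F2, F3.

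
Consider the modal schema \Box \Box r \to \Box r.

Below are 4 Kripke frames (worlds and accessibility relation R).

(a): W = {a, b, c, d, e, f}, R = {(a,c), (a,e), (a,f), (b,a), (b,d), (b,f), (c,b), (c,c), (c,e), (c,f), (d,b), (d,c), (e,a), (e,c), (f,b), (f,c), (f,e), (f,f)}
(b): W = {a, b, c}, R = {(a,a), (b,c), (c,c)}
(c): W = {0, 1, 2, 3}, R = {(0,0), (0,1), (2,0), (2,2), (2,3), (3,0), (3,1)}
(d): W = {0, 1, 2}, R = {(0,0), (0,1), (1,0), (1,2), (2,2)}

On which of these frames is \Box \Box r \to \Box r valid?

This is the axiom for density; its first-order frame correspondent is \forall x \forall y (Rxy \to \exists z (Rxz \wedge Rzy)).
(a): fails — Rea but no z with Rez and Rza.
(b): ✓.
(c): ✓.
(d): ✓.

(b), (c), (d)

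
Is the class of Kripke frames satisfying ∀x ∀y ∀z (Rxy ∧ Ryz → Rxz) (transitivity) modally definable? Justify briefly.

Yes, by □p → □□p

Yes: it is transitivity, defined by the 4 schema □p → □□p.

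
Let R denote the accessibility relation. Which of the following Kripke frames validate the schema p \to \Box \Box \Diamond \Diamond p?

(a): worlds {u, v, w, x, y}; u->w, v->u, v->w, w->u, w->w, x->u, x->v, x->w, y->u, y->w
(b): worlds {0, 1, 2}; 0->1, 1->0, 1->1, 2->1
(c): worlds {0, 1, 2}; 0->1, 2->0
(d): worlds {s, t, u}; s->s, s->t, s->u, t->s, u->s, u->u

Frame correspondent (Sahlqvist): \forall x \forall z (x R^2 z \to \exists w (x = w \wedge z R^2 w)) — i.e. a generalized confluence (Geach) condition.
(a): fails — vR²u but no t with v=t and uR²t.
(b): fails — 2R²0 but no w with 2=w and 0R²w.
(c): fails — 2R²1 but no w with 2=w and 1R²w.
(d): ✓.

(d)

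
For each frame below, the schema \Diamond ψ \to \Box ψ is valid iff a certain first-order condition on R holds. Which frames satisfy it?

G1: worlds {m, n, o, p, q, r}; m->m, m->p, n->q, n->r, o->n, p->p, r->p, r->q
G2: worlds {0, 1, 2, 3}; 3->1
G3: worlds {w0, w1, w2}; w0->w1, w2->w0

G2, G3

Frame correspondent (Sahlqvist): \forall x \forall y \forall z (Rxy \wedge Rxz \to y = z) — i.e. partial functionality.
G1: fails — m sees both m and p.
G2: satisfies the condition.
G3: satisfies the condition.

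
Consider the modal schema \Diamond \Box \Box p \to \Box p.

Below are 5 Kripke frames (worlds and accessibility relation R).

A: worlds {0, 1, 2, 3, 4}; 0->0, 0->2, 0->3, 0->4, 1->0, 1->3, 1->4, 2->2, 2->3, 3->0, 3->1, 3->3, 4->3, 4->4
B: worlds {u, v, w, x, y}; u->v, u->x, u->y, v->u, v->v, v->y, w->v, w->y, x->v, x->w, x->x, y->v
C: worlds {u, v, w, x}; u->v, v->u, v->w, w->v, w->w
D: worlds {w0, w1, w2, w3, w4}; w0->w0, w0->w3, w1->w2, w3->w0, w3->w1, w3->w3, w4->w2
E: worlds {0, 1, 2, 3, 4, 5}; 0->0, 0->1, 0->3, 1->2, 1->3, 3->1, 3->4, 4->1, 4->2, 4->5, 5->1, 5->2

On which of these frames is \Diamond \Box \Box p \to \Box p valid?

This is the axiom for a generalized confluence (Geach) condition; its first-order frame correspondent is \forall x \forall y \forall z ((xRy \wedge xRz) \to \exists w (y R^2 w \wedge z = w)).
A: fails — 0R2, 0R4 but no w with 2R²w and 4=w.
B: fails — uRy, uRx but no t with yR²t and x=t.
C: satisfies the condition.
D: fails — w1Rw2, w1Rw2 but no w with w2R²w and w2=w.
E: fails — 0R1, 0R0 but no w with 1R²w and 0=w.
Valid on: C.

C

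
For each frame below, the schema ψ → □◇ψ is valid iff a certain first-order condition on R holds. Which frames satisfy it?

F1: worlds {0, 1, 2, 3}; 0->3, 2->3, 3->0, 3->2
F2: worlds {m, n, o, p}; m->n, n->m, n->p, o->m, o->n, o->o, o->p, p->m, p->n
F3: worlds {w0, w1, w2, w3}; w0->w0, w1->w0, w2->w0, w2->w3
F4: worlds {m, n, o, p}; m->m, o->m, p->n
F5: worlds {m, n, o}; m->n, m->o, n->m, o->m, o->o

This is the axiom for symmetry; its first-order frame correspondent is ∀x ∀y (Rxy → Ryx).
F1: holds.
F2: fails — Rom but not Rmo.
F3: fails — Rw1w0 but not Rw0w1.
F4: fails — Rom but not Rmo.
F5: holds.

F1, F5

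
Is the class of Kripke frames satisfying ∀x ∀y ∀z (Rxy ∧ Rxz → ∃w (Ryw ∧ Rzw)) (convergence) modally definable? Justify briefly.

Yes: it is convergence, defined by the .2 schema ◇□q → □◇q.
Suppose ◇□q→□◇q is valid. Take Rxy, Rxz and set V(q)={w : Ryw}. Then □q at y so ◇□q at x, so □◇q at x, so ◇q at z, giving w with Rzw and Ryw.

Yes — defined by ◇□q → □◇q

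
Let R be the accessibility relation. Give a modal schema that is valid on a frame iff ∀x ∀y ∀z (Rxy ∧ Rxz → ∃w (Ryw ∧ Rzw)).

◇□s → □◇s

The condition is convergence. The .2 schema ◇□s → □◇s defines it.
Suppose ◇□s→□◇s is valid. Take Rxy, Rxz and set V(s)={w : Ryw}. Then □s at y so ◇□s at x, so □◇s at x, so ◇s at z, giving w with Rzw and Ryw.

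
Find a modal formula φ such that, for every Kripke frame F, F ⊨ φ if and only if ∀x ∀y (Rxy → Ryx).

The condition is symmetry. The B schema r → □◇r defines it.
Suppose r→□◇r is valid. Take Rxy and set V(r)={x}. Then r at x, so □◇r at x, so ◇r at y, so some z with Ryz has r; z=x, i.e. Ryx.

r → □◇r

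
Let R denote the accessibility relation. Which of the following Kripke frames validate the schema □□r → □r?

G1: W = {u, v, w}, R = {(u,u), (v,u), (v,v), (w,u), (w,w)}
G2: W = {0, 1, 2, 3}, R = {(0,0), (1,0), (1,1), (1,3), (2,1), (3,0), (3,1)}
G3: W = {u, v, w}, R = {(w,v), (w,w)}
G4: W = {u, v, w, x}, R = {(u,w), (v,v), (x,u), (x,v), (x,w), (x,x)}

G1, G2, G3

Frame correspondent (Sahlqvist): ∀x ∀y (Rxy → ∃z (Rxz ∧ Rzy)) — i.e. density.
G1: satisfies the condition.
G2: satisfies the condition.
G3: satisfies the condition.
G4: fails — Ruw but no z with Ruz and Rzw.
Valid on: G1, G2, G3.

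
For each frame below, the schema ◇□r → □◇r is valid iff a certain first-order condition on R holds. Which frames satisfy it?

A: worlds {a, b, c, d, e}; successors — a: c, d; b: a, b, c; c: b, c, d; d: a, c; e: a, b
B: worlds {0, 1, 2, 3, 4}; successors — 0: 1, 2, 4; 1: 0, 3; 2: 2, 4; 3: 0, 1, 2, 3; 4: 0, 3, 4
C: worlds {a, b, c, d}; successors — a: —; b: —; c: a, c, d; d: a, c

Frame correspondent (Sahlqvist): ∀x ∀y ∀z (Rxy ∧ Rxz → ∃w (Ryw ∧ Rzw)) — i.e. convergence.
A: satisfies the condition.
B: fails — R02 and R01 but 2 and 1 have no common successor.
C: fails — Rcc and Rca but c and a have no common successor.
Valid on: A.

A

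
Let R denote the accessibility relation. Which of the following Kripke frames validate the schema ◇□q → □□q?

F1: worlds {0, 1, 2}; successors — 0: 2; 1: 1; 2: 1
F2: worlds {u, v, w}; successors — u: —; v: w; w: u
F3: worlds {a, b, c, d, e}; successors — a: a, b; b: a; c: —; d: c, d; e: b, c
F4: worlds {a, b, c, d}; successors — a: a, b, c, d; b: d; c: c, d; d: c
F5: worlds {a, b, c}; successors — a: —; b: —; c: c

F1, F2, F5

This is the axiom for a generalized confluence (Geach) condition; its first-order frame correspondent is ∀x ∀y ∀z ((xRy ∧ xR²z) → ∃w (yRw ∧ z = w)).
F1: ✓.
F2: ✓.
F3: fails — aRb, aR²b but no w with bRw and b=w.
F4: fails — aRb, aR²a but no w with bRw and a=w.
F5: ✓.
Valid on: F1, F2, F5.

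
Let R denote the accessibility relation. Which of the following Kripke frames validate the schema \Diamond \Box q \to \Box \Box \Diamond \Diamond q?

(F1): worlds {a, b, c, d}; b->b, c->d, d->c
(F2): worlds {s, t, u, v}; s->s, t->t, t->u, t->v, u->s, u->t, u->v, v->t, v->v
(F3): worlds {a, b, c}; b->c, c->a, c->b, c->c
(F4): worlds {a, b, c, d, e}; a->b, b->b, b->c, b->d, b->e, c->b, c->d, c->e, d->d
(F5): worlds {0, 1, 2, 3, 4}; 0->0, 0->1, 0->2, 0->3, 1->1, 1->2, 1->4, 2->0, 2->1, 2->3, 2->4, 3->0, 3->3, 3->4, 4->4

(F1)

This is the axiom for a generalized confluence (Geach) condition; its first-order frame correspondent is \forall x \forall y \forall z ((xRy \wedge x R^2 z) \to \exists w (yRw \wedge z R^2 w)).
(F1): satisfies the condition.
(F2): fails — tRt, tR²s but no w with tRw and sR²w.
(F3): fails — bRc, bR²a but no w with cRw and aR²w.
(F4): fails — aRb, aR²e but no w with bRw and eR²w.
(F5): fails — 0R0, 0R²4 but no w with 0Rw and 4R²w.
Valid on: (F1).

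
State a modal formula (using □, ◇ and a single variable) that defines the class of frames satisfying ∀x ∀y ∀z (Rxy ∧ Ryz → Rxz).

This is transitivity; the standard corresponding axiom is 4: □p → □□p.
Suppose □p→□□p is valid. Take Rxy, Ryz and set V(p)={w : Rxw}. Then □p at x, so □□p at x, so □p at y, so p at z, i.e. Rxz.

□p → □□p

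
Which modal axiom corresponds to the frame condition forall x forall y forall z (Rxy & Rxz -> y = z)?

A defining formula is ◇s → □s (the CD axiom).
Suppose ◇s→□s is valid. Take Rxy, Rxz and set V(s)={y}. Then ◇s at x, so □s at x, so s at z, i.e. z=y.

◇s → □s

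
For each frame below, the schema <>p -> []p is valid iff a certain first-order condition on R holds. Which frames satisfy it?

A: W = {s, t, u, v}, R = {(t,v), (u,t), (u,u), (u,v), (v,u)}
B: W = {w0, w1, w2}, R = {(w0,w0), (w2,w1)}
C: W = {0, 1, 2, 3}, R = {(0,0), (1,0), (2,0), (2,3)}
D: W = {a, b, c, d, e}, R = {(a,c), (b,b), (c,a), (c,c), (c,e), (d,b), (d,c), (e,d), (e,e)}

B

Frame correspondent (Sahlqvist): forall x forall y forall z (Rxy & Rxz -> y = z) — i.e. partial functionality.
A: fails — u sees both t and u.
B: satisfies the condition.
C: fails — 2 sees both 0 and 3.
D: fails — c sees both a and c.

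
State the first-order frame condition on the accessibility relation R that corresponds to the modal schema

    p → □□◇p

∀x ∀z (xR²z → ∃w (x = w ∧ zRw))

This is a Sahlqvist (Geach-type) schema ◇^0□^0p → □^2◇^1p.
Minimal-valuation argument: fix x; take any y with xR^0y and any z with xR^2z. Set V(p) to the set of worlds R-reachable from y in exactly 0 steps. Then □^0p holds at y, so the antecedent holds at x; validity forces ◇^1p at z, giving a w with zR^1w and yR^0w.
First-order correspondent: ∀x ∀z (xR²z → ∃w (x = w ∧ zRw)).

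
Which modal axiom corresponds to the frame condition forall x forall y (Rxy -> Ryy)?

□(□p → p)

A defining formula is □(□p → p) (the T□ axiom).
Suppose □(□p→p) is valid. Take Rxy and set V(p)={w : Ryw}. Then at y, □p holds; since □(□p→p) at x, □p→p at y, so p at y, i.e. Ryy.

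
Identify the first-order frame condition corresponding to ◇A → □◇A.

This is the 5 axiom.
It corresponds to the Euclidean property: ∀x ∀y ∀z (Rxy ∧ Rxz → Ryz).

The Euclidean property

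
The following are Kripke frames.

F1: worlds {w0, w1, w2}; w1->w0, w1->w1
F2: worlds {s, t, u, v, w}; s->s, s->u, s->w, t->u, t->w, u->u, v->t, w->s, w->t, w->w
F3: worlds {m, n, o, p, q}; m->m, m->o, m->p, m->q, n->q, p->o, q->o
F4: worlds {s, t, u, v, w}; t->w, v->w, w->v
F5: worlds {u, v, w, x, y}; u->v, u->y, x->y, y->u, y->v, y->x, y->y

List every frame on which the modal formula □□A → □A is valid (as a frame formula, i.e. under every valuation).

The schema corresponds to density: ∀x ∀y (Rxy → ∃z (Rxz ∧ Rzy)).
F1: satisfies the condition.
F2: fails — Rvt but no z with Rvz and Rzt.
F3: fails — Rpo but no z with Rpz and Rzo.
F4: fails — Rwv but no z with Rwz and Rzv.
F5: satisfies the condition.

F1, F5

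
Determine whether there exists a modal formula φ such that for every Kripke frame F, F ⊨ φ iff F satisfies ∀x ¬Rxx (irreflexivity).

No — not modally definable

If a class were modally definable it would be closed under surjective bounded morphisms (Goldblatt–Thomason).
The 2-cycle (worlds a,b with a→b→a) is irreflexive, and the map sending every world to a single reflexive point • is a surjective bounded morphism (forth: every edge maps to (•,•); back: every world has a successor). So any modal formula valid on the 2-cycle is also valid on the reflexive point, which is not irreflexive.
So no modal formula (or set of formulas) defines exactly the irreflexive frames.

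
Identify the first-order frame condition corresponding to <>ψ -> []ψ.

Suppose ◇ψ→□ψ is valid. Take Rxy, Rxz and set V(ψ)={y}. Then ◇ψ at x, so □ψ at x, so ψ at z, i.e. z=y.
Conversely, on a frame with partial functionality the schema holds at every world under every valuation.
Frame condition: forall x forall y forall z (Rxy & Rxz -> y = z).

partial functionality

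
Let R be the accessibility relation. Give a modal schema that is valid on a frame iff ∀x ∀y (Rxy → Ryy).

□(□ψ → ψ)

The condition is shift-reflexivity. The T□ schema □(□ψ → ψ) defines it.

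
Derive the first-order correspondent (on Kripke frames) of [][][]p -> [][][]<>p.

forall x forall z (x R^3 z -> exists w (x R^3 w & zRw))

This is a Sahlqvist (Geach-type) schema ◇^0□^3p → □^3◇^1p.
First-order correspondent: forall x forall z (x R^3 z -> exists w (x R^3 w & zRw)).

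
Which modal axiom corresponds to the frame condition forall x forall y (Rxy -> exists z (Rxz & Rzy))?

This is density; the standard corresponding axiom is C4: □□q → □q.

□□q → □q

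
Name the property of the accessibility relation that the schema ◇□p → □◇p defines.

Convergence

Suppose ◇□p→□◇p is valid. Take Rxy, Rxz and set V(p)={w : Ryw}. Then □p at y so ◇□p at x, so □◇p at x, so ◇p at z, giving w with Rzw and Ryw.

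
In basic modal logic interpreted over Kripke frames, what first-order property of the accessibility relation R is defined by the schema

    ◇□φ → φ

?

Replacing φ by ¬φ and contraposing gives the equivalent schema φ → □◇φ.
Suppose φ→□◇φ is valid. Take Rxy and set V(φ)={x}. Then φ at x, so □◇φ at x, so ◇φ at y, so some z with Ryz has φ; z=x, i.e. Ryx.
Conversely, any frame satisfying ∀x ∀y (Rxy → Ryx) validates the schema.
So the correspondent is symmetry.

Symmetry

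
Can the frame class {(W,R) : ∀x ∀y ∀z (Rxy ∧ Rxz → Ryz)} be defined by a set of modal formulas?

The condition is the Euclidean property. A defining modal formula is ◇q → □◇q.

Definable; ◇q → □◇q defines it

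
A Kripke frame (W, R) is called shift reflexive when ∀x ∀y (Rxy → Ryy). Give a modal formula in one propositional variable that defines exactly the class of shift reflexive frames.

A defining formula is □(□s → s) (the T□ axiom).
Suppose □(□s→s) is valid. Take Rxy and set V(s)={w : Ryw}. Then at y, □s holds; since □(□s→s) at x, □s→s at y, so s at y, i.e. Ryy.

□(□s → s)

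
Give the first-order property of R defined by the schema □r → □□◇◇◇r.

∀x ∀z (xR²z → ∃w (xRw ∧ zR³w))

This is a Sahlqvist (Geach-type) schema ◇^0□^1r → □^2◇^3r.
Minimal-valuation argument: fix x; take any y with xR^0y and any z with xR^2z. Set V(r) to the set of worlds R-reachable from y in exactly 1 step. Then □^1r holds at y, so the antecedent holds at x; validity forces ◇^3r at z, giving a w with zR^3w and yR^1w.
First-order correspondent: ∀x ∀z (xR²z → ∃w (xRw ∧ zR³w)).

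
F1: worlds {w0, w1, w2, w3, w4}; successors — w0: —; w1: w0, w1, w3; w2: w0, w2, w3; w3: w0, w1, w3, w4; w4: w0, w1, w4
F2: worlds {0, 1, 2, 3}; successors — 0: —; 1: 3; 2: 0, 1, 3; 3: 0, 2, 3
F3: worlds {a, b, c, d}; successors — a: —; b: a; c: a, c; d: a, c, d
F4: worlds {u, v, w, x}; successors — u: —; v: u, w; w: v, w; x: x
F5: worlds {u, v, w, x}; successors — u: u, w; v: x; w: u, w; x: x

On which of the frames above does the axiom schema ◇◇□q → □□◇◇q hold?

Frame correspondent (Sahlqvist): ∀x ∀y ∀z ((xR²y ∧ xR²z) → ∃w (yRw ∧ zR²w)) — i.e. a generalized confluence (Geach) condition.
F1: fails — w1R²w0, w1R²w0 but no w with w0Rw and w0R²w.
F2: fails — 1R²0, 1R²0 but no w with 0Rw and 0R²w.
F3: fails — cR²a, cR²a but no w with aRw and aR²w.
F4: fails — wR²u, wR²u but no t with uRt and uR²t.
F5: ✓.

F5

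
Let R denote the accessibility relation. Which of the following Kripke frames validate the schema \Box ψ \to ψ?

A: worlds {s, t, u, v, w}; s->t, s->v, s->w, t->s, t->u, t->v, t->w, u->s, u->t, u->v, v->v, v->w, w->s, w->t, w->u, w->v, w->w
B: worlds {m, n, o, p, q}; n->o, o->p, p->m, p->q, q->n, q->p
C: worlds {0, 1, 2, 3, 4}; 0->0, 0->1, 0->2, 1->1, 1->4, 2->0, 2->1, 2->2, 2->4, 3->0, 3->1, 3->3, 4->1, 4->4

C

Frame correspondent (Sahlqvist): \forall x Rxx — i.e. reflexivity.
A: fails — world s does not see itself.
B: fails — world m does not see itself.
C: ✓.
Valid on: C.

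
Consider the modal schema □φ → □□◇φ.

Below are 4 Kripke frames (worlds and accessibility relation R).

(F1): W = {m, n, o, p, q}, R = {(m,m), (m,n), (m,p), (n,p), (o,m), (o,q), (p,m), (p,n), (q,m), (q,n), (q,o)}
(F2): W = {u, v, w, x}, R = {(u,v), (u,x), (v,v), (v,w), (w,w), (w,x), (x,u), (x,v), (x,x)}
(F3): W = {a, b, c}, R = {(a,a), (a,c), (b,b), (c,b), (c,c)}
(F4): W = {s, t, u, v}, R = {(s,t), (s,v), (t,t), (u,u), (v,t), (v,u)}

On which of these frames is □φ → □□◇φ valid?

The schema corresponds to a generalized confluence (Geach) condition: ∀x ∀z (xR²z → ∃w (xRw ∧ zRw)).
(F1): fails — oR²n but no w with oRw and nRw.
(F2): holds.
(F3): fails — aR²b but no w with aRw and bRw.
(F4): fails — sR²u but no w with sRw and uRw.

(F2)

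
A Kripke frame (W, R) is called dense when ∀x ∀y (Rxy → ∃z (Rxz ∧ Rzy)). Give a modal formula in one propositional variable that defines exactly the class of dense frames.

□□p → □p

A defining formula is □□p → □p (the C4 axiom).
Suppose □□p→□p is valid. Take Rxy and set V(p)={w : xR²w}. Then □□p at x, so □p at x, so p at y, i.e. ∃z(Rxz∧Rzy).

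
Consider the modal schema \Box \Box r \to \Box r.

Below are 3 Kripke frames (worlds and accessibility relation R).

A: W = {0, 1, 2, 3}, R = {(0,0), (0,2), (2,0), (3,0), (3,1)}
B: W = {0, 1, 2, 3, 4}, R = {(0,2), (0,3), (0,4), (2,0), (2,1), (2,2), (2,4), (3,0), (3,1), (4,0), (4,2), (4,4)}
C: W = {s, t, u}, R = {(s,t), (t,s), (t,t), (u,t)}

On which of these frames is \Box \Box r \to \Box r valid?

C

The schema corresponds to density: \forall x \forall y (Rxy \to \exists z (Rxz \wedge Rzy)).
A: fails — R31 but no z with R3z and Rz1.
B: fails — R31 but no z with R3z and Rz1.
C: ✓.
Valid on: C.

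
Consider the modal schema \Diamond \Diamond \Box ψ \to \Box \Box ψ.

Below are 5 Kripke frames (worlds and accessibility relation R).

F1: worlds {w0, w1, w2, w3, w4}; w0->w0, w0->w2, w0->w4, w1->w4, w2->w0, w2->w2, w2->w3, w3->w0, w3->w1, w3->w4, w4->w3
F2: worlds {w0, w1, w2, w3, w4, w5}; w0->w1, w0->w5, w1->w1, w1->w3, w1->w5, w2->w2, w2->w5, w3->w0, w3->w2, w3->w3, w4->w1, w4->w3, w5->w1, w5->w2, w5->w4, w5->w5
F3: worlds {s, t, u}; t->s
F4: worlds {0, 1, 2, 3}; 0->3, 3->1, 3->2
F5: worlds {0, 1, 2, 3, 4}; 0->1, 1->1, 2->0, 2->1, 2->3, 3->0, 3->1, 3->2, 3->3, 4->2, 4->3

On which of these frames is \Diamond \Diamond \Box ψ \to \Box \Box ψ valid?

F3

This is the axiom for a generalized confluence (Geach) condition; its first-order frame correspondent is \forall x \forall y \forall z ((x R^2 y \wedge x R^2 z) \to \exists w (yRw \wedge z = w)).
F1: fails — w0R²w0, w0R²w3 but no w with w0Rw and w3=w.
F2: fails — w0R²w1, w0R²w2 but no w with w1Rw and w2=w.
F3: holds.
F4: fails — 0R²1, 0R²1 but no w with 1Rw and 1=w.
F5: fails — 2R²0, 2R²0 but no w with 0Rw and 0=w.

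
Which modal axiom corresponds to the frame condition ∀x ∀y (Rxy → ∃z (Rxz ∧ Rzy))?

□□ψ → □ψ

This is density; the standard corresponding axiom is C4: □□ψ → □ψ.
Suppose □□ψ→□ψ is valid. Take Rxy and set V(ψ)={w : xR²w}. Then □□ψ at x, so □ψ at x, so ψ at y, i.e. ∃z(Rxz∧Rzy).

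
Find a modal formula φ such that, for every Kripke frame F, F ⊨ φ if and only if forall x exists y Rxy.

□q → ◇q

A defining formula is □q → ◇q (the D axiom).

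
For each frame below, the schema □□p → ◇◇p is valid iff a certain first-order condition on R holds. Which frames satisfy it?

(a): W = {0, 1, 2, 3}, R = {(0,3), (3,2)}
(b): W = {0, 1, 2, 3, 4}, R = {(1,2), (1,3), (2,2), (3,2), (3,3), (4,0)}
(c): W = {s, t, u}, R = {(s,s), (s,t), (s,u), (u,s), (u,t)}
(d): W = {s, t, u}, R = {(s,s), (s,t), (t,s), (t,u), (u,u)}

(d)

Frame correspondent (Sahlqvist): ∀x ∃w (xR²w ∧ xR²w) — i.e. a generalized confluence (Geach) condition.
(a): fails — at 1 but no w with 1R²w and 1R²w.
(b): fails — at 0 but no w with 0R²w and 0R²w.
(c): fails — at t but no w with tR²w and tR²w.
(d): ✓.
Valid on: (d).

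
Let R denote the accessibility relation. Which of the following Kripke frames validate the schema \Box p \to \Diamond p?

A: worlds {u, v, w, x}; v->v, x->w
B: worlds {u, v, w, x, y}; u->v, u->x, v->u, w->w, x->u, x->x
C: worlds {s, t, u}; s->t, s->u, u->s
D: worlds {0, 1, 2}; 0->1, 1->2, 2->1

D

This is the axiom for seriality; its first-order frame correspondent is \forall x \exists y Rxy.
A: fails — world u has no successor.
B: fails — world y has no successor.
C: fails — world t has no successor.
D: ✓.
Valid on: D.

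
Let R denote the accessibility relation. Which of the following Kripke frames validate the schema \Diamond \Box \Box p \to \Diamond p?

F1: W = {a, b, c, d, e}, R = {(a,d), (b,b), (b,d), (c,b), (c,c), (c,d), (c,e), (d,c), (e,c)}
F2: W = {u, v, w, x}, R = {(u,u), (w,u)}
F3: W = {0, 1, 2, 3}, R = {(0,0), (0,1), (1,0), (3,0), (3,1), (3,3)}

Frame correspondent (Sahlqvist): \forall x \forall y (xRy \to \exists w (y R^2 w \wedge xRw)) — i.e. a generalized confluence (Geach) condition.
F1: holds.
F2: holds.
F3: holds.

F1, F2, F3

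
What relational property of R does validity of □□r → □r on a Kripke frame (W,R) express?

density: ∀x ∀y (Rxy → ∃z (Rxz ∧ Rzy))

Suppose □□r→□r is valid. Take Rxy and set V(r)={w : xR²w}. Then □□r at x, so □r at x, so r at y, i.e. ∃z(Rxz∧Rzy).
Conversely, any frame satisfying ∀x ∀y (Rxy → ∃z (Rxz ∧ Rzy)) validates the schema.
Frame condition: ∀x ∀y (Rxy → ∃z (Rxz ∧ Rzy)).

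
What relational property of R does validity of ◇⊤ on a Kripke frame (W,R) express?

◇⊤ holds at w iff w has a successor, so frame-validity of ◇⊤ is exactly seriality. Equivalently via □r → ◇r:
Suppose □r→◇r is valid. At any x set V(r)=W. Then □r at x, so ◇r at x, so x has a successor.

seriality: ∀x ∃y Rxy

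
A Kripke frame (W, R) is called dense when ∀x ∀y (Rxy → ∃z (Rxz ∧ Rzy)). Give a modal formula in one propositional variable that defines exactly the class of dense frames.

The condition is density. The C4 schema □□q → □q defines it.

□□q → □q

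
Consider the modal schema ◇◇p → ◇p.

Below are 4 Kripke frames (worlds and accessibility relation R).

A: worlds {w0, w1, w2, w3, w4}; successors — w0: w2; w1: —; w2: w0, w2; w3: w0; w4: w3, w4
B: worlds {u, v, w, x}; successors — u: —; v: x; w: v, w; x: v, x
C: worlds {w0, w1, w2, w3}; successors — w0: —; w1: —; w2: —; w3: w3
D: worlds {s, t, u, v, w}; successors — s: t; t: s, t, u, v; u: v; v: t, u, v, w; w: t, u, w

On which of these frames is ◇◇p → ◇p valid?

C

The schema corresponds to a generalized confluence (Geach) condition: ∀x ∀y (xR²y → ∃w (y = w ∧ xRw)).
A: fails — w0R²w0 but no w with w0=w and w0Rw.
B: fails — vR²v but no t with v=t and vRt.
C: condition met.
D: fails — sR²s but no w* with s=w* and sRw*.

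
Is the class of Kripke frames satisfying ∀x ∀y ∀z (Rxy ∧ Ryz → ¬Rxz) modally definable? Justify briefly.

Modal frame validity is preserved under surjective bounded morphisms.
The 3-cycle (worlds s,t,u with s→t→u→s) is intransitive. Mapping every world to a single reflexive point • is a surjective bounded morphism; the reflexive point is not intransitive (R••∧R•• but R••).
So no modal formula (or set of formulas) defines exactly the intransitive frames.

Not definable by any modal formula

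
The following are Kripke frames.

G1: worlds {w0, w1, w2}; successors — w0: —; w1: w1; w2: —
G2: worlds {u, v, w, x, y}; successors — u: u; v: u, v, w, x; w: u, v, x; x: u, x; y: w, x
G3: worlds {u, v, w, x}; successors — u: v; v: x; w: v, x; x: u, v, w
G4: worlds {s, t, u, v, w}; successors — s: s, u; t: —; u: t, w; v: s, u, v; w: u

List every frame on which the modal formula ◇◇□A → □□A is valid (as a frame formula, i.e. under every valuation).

Frame correspondent (Sahlqvist): ∀x ∀y ∀z ((xR²y ∧ xR²z) → ∃w (yRw ∧ z = w)) — i.e. a generalized confluence (Geach) condition.
G1: ✓.
G2: fails — vR²u, vR²v but no t with uRt and v=t.
G3: fails — uR²x, uR²x but no t with xRt and x=t.
G4: fails — sR²s, sR²t but no w* with sRw* and t=w*.
Valid on: G1.

G1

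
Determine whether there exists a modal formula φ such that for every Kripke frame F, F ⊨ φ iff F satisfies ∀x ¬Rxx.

No

Modal frame validity is preserved under surjective bounded morphisms.
The 3-cycle (worlds a,b,c with a→b→c→a) is irreflexive, and the map sending every world to a single reflexive point • is a surjective bounded morphism (forth: every edge maps to (•,•); back: every world has a successor). So any modal formula valid on the 3-cycle is also valid on the reflexive point, which is not irreflexive.
So no modal formula (or set of formulas) defines exactly the irreflexive frames.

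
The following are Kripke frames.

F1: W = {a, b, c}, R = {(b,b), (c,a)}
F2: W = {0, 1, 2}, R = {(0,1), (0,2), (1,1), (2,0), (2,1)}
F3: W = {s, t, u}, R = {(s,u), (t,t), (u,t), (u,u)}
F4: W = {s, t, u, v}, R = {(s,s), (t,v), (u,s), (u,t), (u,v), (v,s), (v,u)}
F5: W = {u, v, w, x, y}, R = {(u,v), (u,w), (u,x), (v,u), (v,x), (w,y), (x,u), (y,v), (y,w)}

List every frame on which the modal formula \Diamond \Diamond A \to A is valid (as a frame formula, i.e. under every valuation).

F1

Frame correspondent (Sahlqvist): \forall x \forall y (x R^2 y \to \exists w (y = w \wedge x = w)) — i.e. a generalized confluence (Geach) condition.
F1: condition met.
F2: fails — 0R²1 but 1 ≠ 0.
F3: fails — sR²t but t ≠ s.
F4: fails — tR²s but s ≠ t.
F5: fails — uR²x but x ≠ u.
Valid on: F1.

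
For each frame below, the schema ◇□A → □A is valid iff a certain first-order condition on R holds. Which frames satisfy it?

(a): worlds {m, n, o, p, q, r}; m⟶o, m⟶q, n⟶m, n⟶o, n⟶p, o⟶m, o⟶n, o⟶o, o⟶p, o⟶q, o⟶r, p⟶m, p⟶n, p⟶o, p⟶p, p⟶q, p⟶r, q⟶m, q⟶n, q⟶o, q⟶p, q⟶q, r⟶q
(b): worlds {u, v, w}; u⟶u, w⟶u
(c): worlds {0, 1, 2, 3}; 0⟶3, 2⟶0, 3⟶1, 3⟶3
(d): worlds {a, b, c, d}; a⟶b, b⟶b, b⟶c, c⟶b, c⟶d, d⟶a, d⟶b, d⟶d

(b)

This is the axiom for a generalized confluence (Geach) condition; its first-order frame correspondent is ∀x ∀y ∀z ((xRy ∧ xRz) → ∃w (yRw ∧ z = w)).
(a): fails — nRm, nRm but no w with mRw and m=w.
(b): holds.
(c): fails — 2R0, 2R0 but no w with 0Rw and 0=w.
(d): fails — bRc, bRc but no w with cRw and c=w.
Valid on: (b).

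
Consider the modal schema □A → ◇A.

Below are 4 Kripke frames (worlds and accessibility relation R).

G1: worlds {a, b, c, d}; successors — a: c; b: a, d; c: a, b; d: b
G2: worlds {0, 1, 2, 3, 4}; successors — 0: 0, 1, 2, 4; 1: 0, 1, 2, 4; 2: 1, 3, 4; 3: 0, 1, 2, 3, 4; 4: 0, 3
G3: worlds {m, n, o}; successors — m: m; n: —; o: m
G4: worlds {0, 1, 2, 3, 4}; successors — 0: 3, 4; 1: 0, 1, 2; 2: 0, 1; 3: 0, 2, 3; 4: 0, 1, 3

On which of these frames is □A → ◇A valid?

This is the axiom for seriality; its first-order frame correspondent is ∀x ∃y Rxy.
G1: condition met.
G2: condition met.
G3: fails — world n has no successor.
G4: condition met.
Valid on: G1, G2, G4.

G1, G2, G4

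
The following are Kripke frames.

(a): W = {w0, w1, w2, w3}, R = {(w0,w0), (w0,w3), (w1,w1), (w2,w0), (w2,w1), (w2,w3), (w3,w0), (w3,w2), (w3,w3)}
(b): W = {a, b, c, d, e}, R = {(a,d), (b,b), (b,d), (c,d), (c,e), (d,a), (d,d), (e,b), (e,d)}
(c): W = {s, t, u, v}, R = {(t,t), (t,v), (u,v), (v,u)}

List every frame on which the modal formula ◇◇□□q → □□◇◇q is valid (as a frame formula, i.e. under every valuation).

(b)

Frame correspondent (Sahlqvist): ∀x ∀y ∀z ((xR²y ∧ xR²z) → ∃w (yR²w ∧ zR²w)) — i.e. a generalized confluence (Geach) condition.
(a): fails — w2R²w0, w2R²w1 but no w with w0R²w and w1R²w.
(b): ✓.
(c): fails — tR²u, tR²v but no w with uR²w and vR²w.
Valid on: (b).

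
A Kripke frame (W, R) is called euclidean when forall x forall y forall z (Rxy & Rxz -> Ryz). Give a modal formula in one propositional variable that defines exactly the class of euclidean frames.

◇ψ → □◇ψ

The condition is the Euclidean property. The 5 schema ◇ψ → □◇ψ defines it.
Suppose ◇ψ→□◇ψ is valid. Take Rxy, Rxz and set V(ψ)={y}. Then ◇ψ at x, so □◇ψ at x, so ◇ψ at z, so some w with Rzw has ψ; w=y, i.e. Rzy. By symmetry of the argument, Ryz.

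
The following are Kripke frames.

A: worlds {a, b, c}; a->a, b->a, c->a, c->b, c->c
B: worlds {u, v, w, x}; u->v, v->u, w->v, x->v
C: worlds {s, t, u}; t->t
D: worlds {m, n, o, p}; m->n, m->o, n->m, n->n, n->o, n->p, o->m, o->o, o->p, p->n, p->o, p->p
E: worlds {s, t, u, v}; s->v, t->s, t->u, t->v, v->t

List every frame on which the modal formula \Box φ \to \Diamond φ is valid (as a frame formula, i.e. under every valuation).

A, B, D

This is the axiom for seriality; its first-order frame correspondent is \forall x \exists y Rxy.
A: satisfies the condition.
B: satisfies the condition.
C: fails — world s has no successor.
D: satisfies the condition.
E: fails — world u has no successor.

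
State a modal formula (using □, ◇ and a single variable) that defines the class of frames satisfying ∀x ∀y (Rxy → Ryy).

This is shift-reflexivity; the standard corresponding axiom is T□: □(□ψ → ψ).
Suppose □(□ψ→ψ) is valid. Take Rxy and set V(ψ)={w : Ryw}. Then at y, □ψ holds; since □(□ψ→ψ) at x, □ψ→ψ at y, so ψ at y, i.e. Ryy.

□(□ψ → ψ)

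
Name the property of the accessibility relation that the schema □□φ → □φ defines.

Suppose □□φ→□φ is valid. Take Rxy and set V(φ)={w : xR²w}. Then □□φ at x, so □φ at x, so φ at y, i.e. ∃z(Rxz∧Rzy).
Conversely, any frame satisfying ∀x ∀y (Rxy → ∃z (Rxz ∧ Rzy)) validates the schema.
Frame condition: ∀x ∀y (Rxy → ∃z (Rxz ∧ Rzy)).

Density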